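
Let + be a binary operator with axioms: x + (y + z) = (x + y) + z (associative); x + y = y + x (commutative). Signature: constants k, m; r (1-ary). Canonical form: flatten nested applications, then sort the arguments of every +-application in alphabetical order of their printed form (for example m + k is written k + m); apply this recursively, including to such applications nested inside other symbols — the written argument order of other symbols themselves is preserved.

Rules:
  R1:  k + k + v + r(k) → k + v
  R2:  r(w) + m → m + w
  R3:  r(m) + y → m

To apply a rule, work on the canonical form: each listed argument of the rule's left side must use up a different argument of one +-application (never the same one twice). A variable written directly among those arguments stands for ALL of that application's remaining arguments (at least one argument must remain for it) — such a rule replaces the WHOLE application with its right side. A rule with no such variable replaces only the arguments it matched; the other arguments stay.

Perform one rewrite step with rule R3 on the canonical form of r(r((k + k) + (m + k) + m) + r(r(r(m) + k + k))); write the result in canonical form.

Answer: r(r(k + k + k + m + m) + r(r(m)))

Derivation:
Canonical form:  r(r(k + k + k + m + m) + r(r(k + k + r(m))))
R3 matches:  uses r(m);  y := k + k
The variable takes the whole remainder — replace the entire application.
Result:  r(r(k + k + k + m + m) + r(r(m)))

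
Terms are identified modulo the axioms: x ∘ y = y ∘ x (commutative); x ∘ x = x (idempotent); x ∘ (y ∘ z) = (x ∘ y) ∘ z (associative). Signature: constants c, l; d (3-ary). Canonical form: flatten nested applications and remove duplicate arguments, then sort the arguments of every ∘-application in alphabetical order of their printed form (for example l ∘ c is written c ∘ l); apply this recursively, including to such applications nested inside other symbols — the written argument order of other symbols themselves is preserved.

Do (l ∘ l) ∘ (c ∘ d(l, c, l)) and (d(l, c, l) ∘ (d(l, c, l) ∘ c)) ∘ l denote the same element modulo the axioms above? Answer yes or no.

Left:  (l ∘ l) ∘ (c ∘ d(l, c, l))
  Flatten:  l ∘ l ∘ c ∘ d(l, c, l)
  Drop duplicates:  drop duplicate l
  Sort:  c ∘ d(l, c, l) ∘ l
Right:  (d(l, c, l) ∘ (d(l, c, l) ∘ c)) ∘ l
  Merge nested applications:  d(l, c, l) ∘ d(l, c, l) ∘ c ∘ l
  Drop duplicates:  drop duplicate d(l, c, l)
  Sort arguments:  c ∘ d(l, c, l) ∘ l

Answer: yes — both canonical forms are c ∘ d(l, c, l) ∘ l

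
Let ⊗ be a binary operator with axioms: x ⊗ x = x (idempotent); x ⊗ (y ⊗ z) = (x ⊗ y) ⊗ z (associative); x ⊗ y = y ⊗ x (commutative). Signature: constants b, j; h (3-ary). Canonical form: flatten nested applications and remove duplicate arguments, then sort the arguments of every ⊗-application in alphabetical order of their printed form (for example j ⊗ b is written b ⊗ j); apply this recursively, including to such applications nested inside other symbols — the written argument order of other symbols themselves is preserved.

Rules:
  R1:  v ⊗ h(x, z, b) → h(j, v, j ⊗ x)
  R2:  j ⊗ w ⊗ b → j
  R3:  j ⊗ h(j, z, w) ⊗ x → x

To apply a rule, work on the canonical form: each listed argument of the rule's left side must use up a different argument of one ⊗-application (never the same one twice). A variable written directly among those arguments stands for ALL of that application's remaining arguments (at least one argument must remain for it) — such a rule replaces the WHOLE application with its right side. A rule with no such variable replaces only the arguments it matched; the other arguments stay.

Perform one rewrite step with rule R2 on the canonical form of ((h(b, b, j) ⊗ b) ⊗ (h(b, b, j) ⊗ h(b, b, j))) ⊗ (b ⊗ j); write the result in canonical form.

Canonical form:  b ⊗ h(b, b, j) ⊗ j
Apply R2:  consuming b, j;  w := h(b, b, j)
Every leftover argument binds to the variable; the entire application is replaced.
Giving:  j

Answer: j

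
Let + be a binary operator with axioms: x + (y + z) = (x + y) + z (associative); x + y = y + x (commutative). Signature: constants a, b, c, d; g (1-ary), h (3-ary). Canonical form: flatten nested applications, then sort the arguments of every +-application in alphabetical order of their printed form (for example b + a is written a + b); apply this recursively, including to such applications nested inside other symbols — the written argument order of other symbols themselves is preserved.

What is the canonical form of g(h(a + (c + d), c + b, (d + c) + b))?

Descend into:  (d + c) + b
Merge nested applications:  d + c + b
Sort arguments:  b + c + d
Put back:  g(h(a + c + d, b + c, b + c + d))

Answer: g(h(a + c + d, b + c, b + c + d))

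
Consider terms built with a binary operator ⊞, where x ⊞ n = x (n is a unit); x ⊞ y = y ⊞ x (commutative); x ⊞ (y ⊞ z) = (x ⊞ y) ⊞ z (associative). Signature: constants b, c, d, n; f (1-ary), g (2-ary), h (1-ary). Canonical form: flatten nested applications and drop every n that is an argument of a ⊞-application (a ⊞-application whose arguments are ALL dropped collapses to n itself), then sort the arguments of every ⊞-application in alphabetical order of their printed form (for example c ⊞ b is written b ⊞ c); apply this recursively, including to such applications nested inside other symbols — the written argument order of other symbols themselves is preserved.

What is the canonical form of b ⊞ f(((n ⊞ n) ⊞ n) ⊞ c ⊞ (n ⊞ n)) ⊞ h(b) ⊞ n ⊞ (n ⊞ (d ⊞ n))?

Answer: b ⊞ d ⊞ f(c) ⊞ h(b)

Derivation:
Flatten:  b ⊞ f(((n ⊞ n) ⊞ n) ⊞ c ⊞ (n ⊞ n)) ⊞ h(b) ⊞ n ⊞ n ⊞ d ⊞ n
Canonicalize subterm:  f(((n ⊞ n) ⊞ n) ⊞ c ⊞ (n ⊞ n))  →  f(c)
Units out:  drop n (×3)
Sort:  b ⊞ d ⊞ f(c) ⊞ h(b)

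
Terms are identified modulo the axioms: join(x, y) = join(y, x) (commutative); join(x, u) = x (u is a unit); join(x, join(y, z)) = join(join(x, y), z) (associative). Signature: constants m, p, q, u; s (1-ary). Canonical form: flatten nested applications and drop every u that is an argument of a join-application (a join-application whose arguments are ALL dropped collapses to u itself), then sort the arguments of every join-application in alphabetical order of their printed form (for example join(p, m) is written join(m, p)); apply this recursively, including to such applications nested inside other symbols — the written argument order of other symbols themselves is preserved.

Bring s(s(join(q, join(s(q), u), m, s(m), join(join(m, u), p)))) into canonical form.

Answer: s(s(join(m, m, p, q, s(m), s(q))))

Derivation:
Work inside:  join(q, join(s(q), u), m, s(m), join(join(m, u), p))
Un-nest:  join(q, s(q), u, m, s(m), m, u, p)
Unit:  drop u (×2)
Sort:  join(m, m, p, q, s(m), s(q))
Reassemble:  s(s(join(m, m, p, q, s(m), s(q))))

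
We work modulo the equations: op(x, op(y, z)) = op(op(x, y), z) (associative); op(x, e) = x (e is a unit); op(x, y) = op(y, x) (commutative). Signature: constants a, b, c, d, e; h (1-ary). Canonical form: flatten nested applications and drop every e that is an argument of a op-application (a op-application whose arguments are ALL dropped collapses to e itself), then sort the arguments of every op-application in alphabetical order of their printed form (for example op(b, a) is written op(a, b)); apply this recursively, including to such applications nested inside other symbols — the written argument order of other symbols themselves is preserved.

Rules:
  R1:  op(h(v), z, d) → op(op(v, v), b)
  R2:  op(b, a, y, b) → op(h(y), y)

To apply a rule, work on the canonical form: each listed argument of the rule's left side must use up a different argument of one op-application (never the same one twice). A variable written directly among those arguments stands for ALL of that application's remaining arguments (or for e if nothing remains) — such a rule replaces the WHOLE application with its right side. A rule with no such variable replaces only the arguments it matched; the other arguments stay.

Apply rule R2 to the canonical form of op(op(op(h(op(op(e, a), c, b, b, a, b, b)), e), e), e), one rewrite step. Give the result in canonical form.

Canonical form:  h(op(a, a, b, b, b, b, c))
Match R2:  consume a, b, b;  y := op(a, b, b, c)
The extension variable absorbs all remaining arguments, so the whole application is rewritten.
New term:  h(op(a, b, b, c, h(op(a, b, b, c))))

Answer: h(op(a, b, b, c, h(op(a, b, b, c))))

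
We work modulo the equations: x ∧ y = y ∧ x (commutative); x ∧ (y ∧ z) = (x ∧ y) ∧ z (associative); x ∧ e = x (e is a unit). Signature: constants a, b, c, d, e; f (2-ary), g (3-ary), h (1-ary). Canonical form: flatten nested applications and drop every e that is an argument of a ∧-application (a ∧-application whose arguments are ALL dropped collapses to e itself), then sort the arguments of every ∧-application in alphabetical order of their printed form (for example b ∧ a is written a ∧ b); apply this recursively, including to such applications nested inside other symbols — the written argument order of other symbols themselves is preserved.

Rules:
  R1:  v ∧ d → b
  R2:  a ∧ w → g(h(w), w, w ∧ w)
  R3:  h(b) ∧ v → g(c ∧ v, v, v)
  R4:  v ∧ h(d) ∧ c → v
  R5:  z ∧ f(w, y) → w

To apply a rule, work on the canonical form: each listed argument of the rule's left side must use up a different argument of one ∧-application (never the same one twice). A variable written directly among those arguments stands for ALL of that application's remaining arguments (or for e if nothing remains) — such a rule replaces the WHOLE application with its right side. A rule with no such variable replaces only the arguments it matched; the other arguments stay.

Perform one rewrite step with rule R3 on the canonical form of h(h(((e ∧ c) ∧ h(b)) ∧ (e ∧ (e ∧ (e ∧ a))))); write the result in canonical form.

Canonical form:  h(h(a ∧ c ∧ h(b)))
R3 matches:  uses h(b);  v := a ∧ c
The variable takes the whole remainder — replace the entire application.
New term:  h(h(g(a ∧ c ∧ c, a ∧ c, a ∧ c)))

Answer: h(h(g(a ∧ c ∧ c, a ∧ c, a ∧ c)))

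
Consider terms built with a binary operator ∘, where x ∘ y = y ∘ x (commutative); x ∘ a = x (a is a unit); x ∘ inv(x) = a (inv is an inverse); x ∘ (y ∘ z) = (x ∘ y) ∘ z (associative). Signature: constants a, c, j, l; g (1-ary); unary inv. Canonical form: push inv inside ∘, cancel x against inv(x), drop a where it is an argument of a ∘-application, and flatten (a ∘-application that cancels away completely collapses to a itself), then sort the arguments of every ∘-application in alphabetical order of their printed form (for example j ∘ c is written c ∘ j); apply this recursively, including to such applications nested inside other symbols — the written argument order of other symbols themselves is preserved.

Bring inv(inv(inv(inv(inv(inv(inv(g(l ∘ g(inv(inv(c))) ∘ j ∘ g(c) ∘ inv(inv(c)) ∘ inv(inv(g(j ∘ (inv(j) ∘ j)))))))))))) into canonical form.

Push inv inside:  distribute inv over ∘ and collapse double inv
Collect terms:  inv(g(c ∘ g(c) ∘ g(c) ∘ g(j) ∘ j ∘ l))

Answer: inv(g(c ∘ g(c) ∘ g(c) ∘ g(j) ∘ j ∘ l))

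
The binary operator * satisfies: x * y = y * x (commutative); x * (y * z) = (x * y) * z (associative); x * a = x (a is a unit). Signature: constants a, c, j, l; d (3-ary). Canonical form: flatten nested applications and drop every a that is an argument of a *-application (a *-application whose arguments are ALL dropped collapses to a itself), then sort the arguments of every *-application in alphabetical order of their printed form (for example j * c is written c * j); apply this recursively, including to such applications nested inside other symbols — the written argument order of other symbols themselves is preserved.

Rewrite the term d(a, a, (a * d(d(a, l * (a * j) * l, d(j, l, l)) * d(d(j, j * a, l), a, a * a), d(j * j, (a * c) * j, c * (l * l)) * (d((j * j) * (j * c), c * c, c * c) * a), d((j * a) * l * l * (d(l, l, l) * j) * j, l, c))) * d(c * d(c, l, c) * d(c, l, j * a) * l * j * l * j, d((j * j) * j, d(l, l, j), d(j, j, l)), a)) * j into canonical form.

Answer: d(a, a, d(c * d(c, l, c) * d(c, l, j) * j * j * l * l, d(j * j * j, d(l, l, j), d(j, j, l)), a) * d(d(a, j * l * l, d(j, l, l)) * d(d(j, j, l), a, a), d(c * j * j * j, c * c, c * c) * d(j * j, c * j, c * l * l), d(d(l, l, l) * j * j * j * l * l, l, c))) * j

Derivation:
Simplify inside:  d(a, a, (a * d(d(a, l * (a * j) * l, d(j, l, l)) * d(d(j, j * a, l), a, a * a), d(j * j, (a * c) * j, c * (l * l)) * (d((j * j) * (j * c), c * c, c * c) * a), d((j * a) * l * l * (d(l, l, l) * j) * j, l, c))) * d(c * d(c, l, c) * d(c, l, j * a) * l * j * l * j, d((j * j) * j, d(l, l, j), d(j, j, l)), a))  →  d(a, a, d(c * d(c, l, c) * d(c, l, j) * j * j * l * l, d(j * j * j, d(l, l, j), d(j, j, l)), a) * d(d(a, j * l * l, d(j, l, l)) * d(d(j, j, l), a, a), d(c * j * j * j, c * c, c * c) * d(j * j, c * j, c * l * l), d(d(l, l, l) * j * j * j * l * l, l, c)))
Order the arguments:  d(a, a, d(c * d(c, l, c) * d(c, l, j) * j * j * l * l, d(j * j * j, d(l, l, j), d(j, j, l)), a) * d(d(a, j * l * l, d(j, l, l)) * d(d(j, j, l), a, a), d(c * j * j * j, c * c, c * c) * d(j * j, c * j, c * l * l), d(d(l, l, l) * j * j * j * l * l, l, c))) * j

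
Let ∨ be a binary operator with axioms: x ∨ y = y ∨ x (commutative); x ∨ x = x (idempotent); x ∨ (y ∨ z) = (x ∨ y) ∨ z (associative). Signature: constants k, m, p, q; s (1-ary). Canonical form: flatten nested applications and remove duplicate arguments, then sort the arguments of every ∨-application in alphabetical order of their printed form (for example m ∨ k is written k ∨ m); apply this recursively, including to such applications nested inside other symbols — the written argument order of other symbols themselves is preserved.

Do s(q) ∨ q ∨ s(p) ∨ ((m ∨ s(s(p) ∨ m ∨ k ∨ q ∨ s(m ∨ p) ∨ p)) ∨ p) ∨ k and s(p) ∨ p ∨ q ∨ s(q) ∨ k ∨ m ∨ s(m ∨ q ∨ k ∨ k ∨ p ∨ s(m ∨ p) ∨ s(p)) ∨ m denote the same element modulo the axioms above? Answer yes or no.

Answer: yes — both canonical forms are k ∨ m ∨ p ∨ q ∨ s(k ∨ m ∨ p ∨ q ∨ s(m ∨ p) ∨ s(p)) ∨ s(p) ∨ s(q)

Derivation:
Left:  s(q) ∨ q ∨ s(p) ∨ ((m ∨ s(s(p) ∨ m ∨ k ∨ q ∨ s(m ∨ p) ∨ p)) ∨ p) ∨ k
  Un-nest:  s(q) ∨ q ∨ s(p) ∨ m ∨ s(s(p) ∨ m ∨ k ∨ q ∨ s(m ∨ p) ∨ p) ∨ p ∨ k
  Canonicalize subterm:  s(s(p) ∨ m ∨ k ∨ q ∨ s(m ∨ p) ∨ p)  →  s(k ∨ m ∨ p ∨ q ∨ s(m ∨ p) ∨ s(p))
  Sort arguments:  k ∨ m ∨ p ∨ q ∨ s(k ∨ m ∨ p ∨ q ∨ s(m ∨ p) ∨ s(p)) ∨ s(p) ∨ s(q)
Right:  s(p) ∨ p ∨ q ∨ s(q) ∨ k ∨ m ∨ s(m ∨ q ∨ k ∨ k ∨ p ∨ s(m ∨ p) ∨ s(p)) ∨ m
  Simplify inside:  s(m ∨ q ∨ k ∨ k ∨ p ∨ s(m ∨ p) ∨ s(p))  →  s(k ∨ m ∨ p ∨ q ∨ s(m ∨ p) ∨ s(p))
  Deduplicate:  drop duplicate m
  Sort arguments:  k ∨ m ∨ p ∨ q ∨ s(k ∨ m ∨ p ∨ q ∨ s(m ∨ p) ∨ s(p)) ∨ s(p) ∨ s(q)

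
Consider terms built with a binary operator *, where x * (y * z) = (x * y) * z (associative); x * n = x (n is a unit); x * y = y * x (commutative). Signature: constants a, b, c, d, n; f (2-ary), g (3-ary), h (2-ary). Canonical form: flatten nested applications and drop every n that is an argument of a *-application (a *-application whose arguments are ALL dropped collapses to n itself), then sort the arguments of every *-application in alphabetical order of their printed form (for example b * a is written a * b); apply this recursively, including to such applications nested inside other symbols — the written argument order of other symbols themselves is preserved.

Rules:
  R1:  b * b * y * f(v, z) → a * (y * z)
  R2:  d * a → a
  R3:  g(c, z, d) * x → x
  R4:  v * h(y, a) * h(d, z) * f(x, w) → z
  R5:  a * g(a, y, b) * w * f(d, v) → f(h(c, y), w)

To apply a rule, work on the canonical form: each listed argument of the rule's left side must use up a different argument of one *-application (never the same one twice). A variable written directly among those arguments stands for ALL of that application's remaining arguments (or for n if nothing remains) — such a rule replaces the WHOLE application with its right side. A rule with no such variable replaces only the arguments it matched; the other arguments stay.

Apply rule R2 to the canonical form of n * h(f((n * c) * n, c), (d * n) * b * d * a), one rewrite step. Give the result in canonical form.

Answer: h(f(c, c), a * b * d)

Derivation:
Canonical form:  h(f(c, c), a * b * d * d)
Apply R2:  consuming a, d
Result:  h(f(c, c), a * b * d)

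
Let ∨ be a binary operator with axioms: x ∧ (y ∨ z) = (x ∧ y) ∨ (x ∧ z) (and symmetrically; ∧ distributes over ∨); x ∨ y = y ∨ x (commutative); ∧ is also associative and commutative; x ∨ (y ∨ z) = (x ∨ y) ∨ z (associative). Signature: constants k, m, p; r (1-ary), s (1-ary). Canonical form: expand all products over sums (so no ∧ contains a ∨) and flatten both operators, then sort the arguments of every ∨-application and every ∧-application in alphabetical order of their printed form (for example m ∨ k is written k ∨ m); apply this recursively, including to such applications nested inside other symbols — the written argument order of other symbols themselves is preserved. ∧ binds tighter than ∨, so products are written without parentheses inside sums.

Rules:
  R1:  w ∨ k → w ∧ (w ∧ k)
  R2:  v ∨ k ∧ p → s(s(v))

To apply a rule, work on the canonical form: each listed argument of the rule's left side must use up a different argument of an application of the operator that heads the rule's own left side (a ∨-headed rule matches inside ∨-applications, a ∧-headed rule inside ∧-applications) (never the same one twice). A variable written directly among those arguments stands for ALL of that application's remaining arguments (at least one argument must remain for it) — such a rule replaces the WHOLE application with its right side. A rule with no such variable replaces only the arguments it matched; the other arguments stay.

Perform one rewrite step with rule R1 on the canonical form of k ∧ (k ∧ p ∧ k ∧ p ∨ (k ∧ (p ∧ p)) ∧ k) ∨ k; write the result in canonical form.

Answer: k ∧ k ∧ k ∧ k ∧ k ∧ k ∧ k ∧ p ∧ p ∧ p ∧ p ∨ k ∧ k ∧ k ∧ k ∧ k ∧ k ∧ k ∧ p ∧ p ∧ p ∧ p ∨ k ∧ k ∧ k ∧ k ∧ k ∧ k ∧ k ∧ p ∧ p ∧ p ∧ p ∨ k ∧ k ∧ k ∧ k ∧ k ∧ k ∧ k ∧ p ∧ p ∧ p ∧ p

Derivation:
Canonical form:  k ∨ k ∧ k ∧ k ∧ p ∧ p ∨ k ∧ k ∧ k ∧ p ∧ p
R1 matches:  uses k;  w := k ∧ k ∧ k ∧ p ∧ p ∨ k ∧ k ∧ k ∧ p ∧ p
The extension variable absorbs all remaining arguments, so the whole application is rewritten.
Result:  k ∧ k ∧ k ∧ k ∧ k ∧ k ∧ k ∧ p ∧ p ∧ p ∧ p ∨ k ∧ k ∧ k ∧ k ∧ k ∧ k ∧ k ∧ p ∧ p ∧ p ∧ p ∨ k ∧ k ∧ k ∧ k ∧ k ∧ k ∧ k ∧ p ∧ p ∧ p ∧ p ∨ k ∧ k ∧ k ∧ k ∧ k ∧ k ∧ k ∧ p ∧ p ∧ p ∧ p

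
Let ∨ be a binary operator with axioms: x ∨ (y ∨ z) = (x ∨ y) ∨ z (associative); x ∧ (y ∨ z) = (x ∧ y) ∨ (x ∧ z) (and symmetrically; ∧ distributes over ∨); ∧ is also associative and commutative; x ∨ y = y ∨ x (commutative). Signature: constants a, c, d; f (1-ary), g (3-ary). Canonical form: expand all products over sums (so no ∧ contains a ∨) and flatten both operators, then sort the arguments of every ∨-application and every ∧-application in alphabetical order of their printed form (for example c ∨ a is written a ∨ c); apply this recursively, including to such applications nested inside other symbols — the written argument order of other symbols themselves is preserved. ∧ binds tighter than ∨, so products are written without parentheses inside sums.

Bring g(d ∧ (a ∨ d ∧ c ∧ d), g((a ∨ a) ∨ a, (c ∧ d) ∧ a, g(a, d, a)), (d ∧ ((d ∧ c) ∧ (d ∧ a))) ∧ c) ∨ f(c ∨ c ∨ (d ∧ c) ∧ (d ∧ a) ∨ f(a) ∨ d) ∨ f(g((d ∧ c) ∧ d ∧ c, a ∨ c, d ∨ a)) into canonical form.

Distribute:  g(a ∧ d ∨ c ∧ d ∧ d ∧ d, g(a ∨ a ∨ a, a ∧ c ∧ d, g(a, d, a)), a ∧ c ∧ c ∧ d ∧ d ∧ d) ∨ f(a ∧ c ∧ d ∧ d ∨ c ∨ c ∨ d ∨ f(a)) ∨ f(g(c ∧ c ∧ d ∧ d, a ∨ c, a ∨ d))
Sort:  f(a ∧ c ∧ d ∧ d ∨ c ∨ c ∨ d ∨ f(a)) ∨ f(g(c ∧ c ∧ d ∧ d, a ∨ c, a ∨ d)) ∨ g(a ∧ d ∨ c ∧ d ∧ d ∧ d, g(a ∨ a ∨ a, a ∧ c ∧ d, g(a, d, a)), a ∧ c ∧ c ∧ d ∧ d ∧ d)

Answer: f(a ∧ c ∧ d ∧ d ∨ c ∨ c ∨ d ∨ f(a)) ∨ f(g(c ∧ c ∧ d ∧ d, a ∨ c, a ∨ d)) ∨ g(a ∧ d ∨ c ∧ d ∧ d ∧ d, g(a ∨ a ∨ a, a ∧ c ∧ d, g(a, d, a)), a ∧ c ∧ c ∧ d ∧ d ∧ d)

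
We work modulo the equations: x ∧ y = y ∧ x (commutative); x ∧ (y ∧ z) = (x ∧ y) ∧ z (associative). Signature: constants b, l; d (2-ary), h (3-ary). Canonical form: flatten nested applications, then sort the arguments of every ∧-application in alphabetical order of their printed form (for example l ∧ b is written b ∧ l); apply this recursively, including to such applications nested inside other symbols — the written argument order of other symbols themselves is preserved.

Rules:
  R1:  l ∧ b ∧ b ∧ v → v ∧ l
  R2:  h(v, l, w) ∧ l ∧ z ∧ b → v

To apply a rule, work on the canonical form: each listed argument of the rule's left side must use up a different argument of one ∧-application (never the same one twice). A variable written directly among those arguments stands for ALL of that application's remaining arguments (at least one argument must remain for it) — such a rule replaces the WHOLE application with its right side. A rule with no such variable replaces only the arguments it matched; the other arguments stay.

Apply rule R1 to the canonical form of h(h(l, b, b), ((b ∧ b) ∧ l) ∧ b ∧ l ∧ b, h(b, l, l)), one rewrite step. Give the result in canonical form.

Answer: h(h(l, b, b), b ∧ b ∧ l ∧ l, h(b, l, l))

Derivation:
Canonical form:  h(h(l, b, b), b ∧ b ∧ b ∧ b ∧ l ∧ l, h(b, l, l))
R1 matches:  uses b, b, l;  v := b ∧ b ∧ l
Every leftover argument binds to the variable; the entire application is replaced.
Giving:  h(h(l, b, b), b ∧ b ∧ l ∧ l, h(b, l, l))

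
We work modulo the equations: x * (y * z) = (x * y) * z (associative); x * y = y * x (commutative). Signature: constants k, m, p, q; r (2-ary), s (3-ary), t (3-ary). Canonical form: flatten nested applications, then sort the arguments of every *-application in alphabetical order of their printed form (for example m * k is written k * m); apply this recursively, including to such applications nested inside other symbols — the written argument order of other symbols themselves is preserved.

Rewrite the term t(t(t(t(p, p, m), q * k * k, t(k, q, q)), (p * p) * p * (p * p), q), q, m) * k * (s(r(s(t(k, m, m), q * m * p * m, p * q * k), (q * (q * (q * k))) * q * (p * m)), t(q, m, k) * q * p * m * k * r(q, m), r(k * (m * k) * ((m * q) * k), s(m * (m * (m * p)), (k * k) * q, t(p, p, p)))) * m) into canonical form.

Merge nested applications:  t(t(t(t(p, p, m), q * k * k, t(k, q, q)), (p * p) * p * (p * p), q), q, m) * k * s(r(s(t(k, m, m), q * m * p * m, p * q * k), (q * (q * (q * k))) * q * (p * m)), t(q, m, k) * q * p * m * k * r(q, m), r(k * (m * k) * ((m * q) * k), s(m * (m * (m * p)), (k * k) * q, t(p, p, p)))) * m
Inside:  t(t(t(t(p, p, m), q * k * k, t(k, q, q)), (p * p) * p * (p * p), q), q, m)  →  t(t(t(t(p, p, m), k * k * q, t(k, q, q)), p * p * p * p * p, q), q, m)
Inside:  s(r(s(t(k, m, m), q * m * p * m, p * q * k), (q * (q * (q * k))) * q * (p * m)), t(q, m, k) * q * p * m * k * r(q, m), r(k * (m * k) * ((m * q) * k), s(m * (m * (m * p)), (k * k) * q, t(p, p, p))))  →  s(r(s(t(k, m, m), m * m * p * q, k * p * q), k * m * p * q * q * q * q), k * m * p * q * r(q, m) * t(q, m, k), r(k * k * k * m * m * q, s(m * m * m * p, k * k * q, t(p, p, p))))
Sort arguments:  k * m * s(r(s(t(k, m, m), m * m * p * q, k * p * q), k * m * p * q * q * q * q), k * m * p * q * r(q, m) * t(q, m, k), r(k * k * k * m * m * q, s(m * m * m * p, k * k * q, t(p, p, p)))) * t(t(t(t(p, p, m), k * k * q, t(k, q, q)), p * p * p * p * p, q), q, m)

Answer: k * m * s(r(s(t(k, m, m), m * m * p * q, k * p * q), k * m * p * q * q * q * q), k * m * p * q * r(q, m) * t(q, m, k), r(k * k * k * m * m * q, s(m * m * m * p, k * k * q, t(p, p, p)))) * t(t(t(t(p, p, m), k * k * q, t(k, q, q)), p * p * p * p * p, q), q, m)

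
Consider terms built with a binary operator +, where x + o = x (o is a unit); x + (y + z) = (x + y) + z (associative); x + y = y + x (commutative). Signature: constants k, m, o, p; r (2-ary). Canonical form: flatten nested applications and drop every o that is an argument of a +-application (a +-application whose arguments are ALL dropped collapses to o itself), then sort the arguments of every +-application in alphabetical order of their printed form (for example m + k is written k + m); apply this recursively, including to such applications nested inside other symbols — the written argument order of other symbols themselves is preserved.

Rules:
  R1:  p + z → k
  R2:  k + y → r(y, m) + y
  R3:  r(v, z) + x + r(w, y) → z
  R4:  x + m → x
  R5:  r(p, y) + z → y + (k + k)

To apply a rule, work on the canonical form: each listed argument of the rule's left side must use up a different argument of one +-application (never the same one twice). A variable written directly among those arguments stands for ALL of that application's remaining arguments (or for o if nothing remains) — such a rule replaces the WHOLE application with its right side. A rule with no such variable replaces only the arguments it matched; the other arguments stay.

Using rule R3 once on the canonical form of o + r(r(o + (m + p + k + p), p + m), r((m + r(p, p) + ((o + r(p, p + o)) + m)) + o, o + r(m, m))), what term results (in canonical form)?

Answer: r(r(k + m + p + p, m + p), r(p, r(m, m)))

Derivation:
Canonical form:  r(r(k + m + p + p, m + p), r(m + m + r(p, p) + r(p, p), r(m, m)))
Apply R3:  consuming r(p, p), r(p, p);  v := p, w := p, x := m + m, y := p, z := p
The variable takes the whole remainder — replace the entire application.
New term:  r(r(k + m + p + p, m + p), r(p, r(m, m)))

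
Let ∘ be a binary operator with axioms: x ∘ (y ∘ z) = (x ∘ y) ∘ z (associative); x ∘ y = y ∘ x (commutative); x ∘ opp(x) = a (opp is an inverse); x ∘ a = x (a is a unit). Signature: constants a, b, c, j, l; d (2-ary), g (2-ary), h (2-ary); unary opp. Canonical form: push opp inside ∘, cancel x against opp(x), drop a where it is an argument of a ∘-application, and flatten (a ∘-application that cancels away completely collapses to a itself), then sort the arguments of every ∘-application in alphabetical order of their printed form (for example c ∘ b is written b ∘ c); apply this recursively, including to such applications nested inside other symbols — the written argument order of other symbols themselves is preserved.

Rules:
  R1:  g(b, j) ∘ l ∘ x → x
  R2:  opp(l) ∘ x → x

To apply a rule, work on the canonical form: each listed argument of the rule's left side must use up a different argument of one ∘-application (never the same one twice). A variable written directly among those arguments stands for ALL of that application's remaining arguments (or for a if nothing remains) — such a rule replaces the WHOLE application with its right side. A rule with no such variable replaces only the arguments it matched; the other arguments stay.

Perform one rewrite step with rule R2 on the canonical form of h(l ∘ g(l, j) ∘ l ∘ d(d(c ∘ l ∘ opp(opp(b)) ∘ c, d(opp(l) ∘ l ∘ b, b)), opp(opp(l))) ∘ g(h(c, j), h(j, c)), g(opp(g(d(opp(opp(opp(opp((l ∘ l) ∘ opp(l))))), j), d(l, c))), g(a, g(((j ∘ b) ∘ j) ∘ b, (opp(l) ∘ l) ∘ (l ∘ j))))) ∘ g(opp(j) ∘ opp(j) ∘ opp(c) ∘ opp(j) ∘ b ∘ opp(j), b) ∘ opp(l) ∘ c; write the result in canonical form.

Answer: c ∘ g(b ∘ opp(c) ∘ opp(j) ∘ opp(j) ∘ opp(j) ∘ opp(j), b) ∘ h(d(d(b ∘ c ∘ c ∘ l, d(b, b)), l) ∘ g(h(c, j), h(j, c)) ∘ g(l, j) ∘ l ∘ l, g(opp(g(d(l, j), d(l, c))), g(a, g(b ∘ b ∘ j ∘ j, j ∘ l))))

Derivation:
Canonical form:  c ∘ g(b ∘ opp(c) ∘ opp(j) ∘ opp(j) ∘ opp(j) ∘ opp(j), b) ∘ h(d(d(b ∘ c ∘ c ∘ l, d(b, b)), l) ∘ g(h(c, j), h(j, c)) ∘ g(l, j) ∘ l ∘ l, g(opp(g(d(l, j), d(l, c))), g(a, g(b ∘ b ∘ j ∘ j, j ∘ l)))) ∘ opp(l)
Match R2:  consume opp(l);  x := c ∘ g(b ∘ opp(c) ∘ opp(j) ∘ opp(j) ∘ opp(j) ∘ opp(j), b) ∘ h(d(d(b ∘ c ∘ c ∘ l, d(b, b)), l) ∘ g(h(c, j), h(j, c)) ∘ g(l, j) ∘ l ∘ l, g(opp(g(d(l, j), d(l, c))), g(a, g(b ∘ b ∘ j ∘ j, j ∘ l))))
The variable takes the whole remainder — replace the entire application.
Result:  c ∘ g(b ∘ opp(c) ∘ opp(j) ∘ opp(j) ∘ opp(j) ∘ opp(j), b) ∘ h(d(d(b ∘ c ∘ c ∘ l, d(b, b)), l) ∘ g(h(c, j), h(j, c)) ∘ g(l, j) ∘ l ∘ l, g(opp(g(d(l, j), d(l, c))), g(a, g(b ∘ b ∘ j ∘ j, j ∘ l))))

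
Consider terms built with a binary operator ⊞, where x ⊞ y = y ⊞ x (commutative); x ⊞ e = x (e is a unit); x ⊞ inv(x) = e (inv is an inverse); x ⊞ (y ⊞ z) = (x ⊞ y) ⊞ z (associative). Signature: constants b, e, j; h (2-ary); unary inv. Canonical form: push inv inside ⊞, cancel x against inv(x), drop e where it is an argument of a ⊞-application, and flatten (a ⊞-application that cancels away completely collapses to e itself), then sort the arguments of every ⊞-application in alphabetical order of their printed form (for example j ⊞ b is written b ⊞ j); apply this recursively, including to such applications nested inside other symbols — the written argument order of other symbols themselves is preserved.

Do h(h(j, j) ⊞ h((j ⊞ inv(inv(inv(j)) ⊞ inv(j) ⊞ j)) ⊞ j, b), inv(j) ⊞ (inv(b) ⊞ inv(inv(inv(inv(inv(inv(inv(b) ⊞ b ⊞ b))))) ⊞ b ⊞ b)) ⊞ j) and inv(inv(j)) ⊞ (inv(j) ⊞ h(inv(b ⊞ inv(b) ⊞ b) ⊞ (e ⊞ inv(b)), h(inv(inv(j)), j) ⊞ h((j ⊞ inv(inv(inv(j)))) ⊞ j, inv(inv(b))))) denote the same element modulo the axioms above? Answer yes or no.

Answer: no — h(h(j, b) ⊞ h(j, j), inv(b) ⊞ inv(b)) vs h(inv(b) ⊞ inv(b), h(j, b) ⊞ h(j, j))

Derivation:
Left:  h(h(j, j) ⊞ h((j ⊞ inv(inv(inv(j)) ⊞ inv(j) ⊞ j)) ⊞ j, b), inv(j) ⊞ (inv(b) ⊞ inv(inv(inv(inv(inv(inv(inv(b) ⊞ b ⊞ b))))) ⊞ b ⊞ b)) ⊞ j)
  Work inside:  inv(j) ⊞ (inv(b) ⊞ inv(inv(inv(inv(inv(inv(inv(b) ⊞ b ⊞ b))))) ⊞ b ⊞ b)) ⊞ j
  Push inv inside:  distribute inv over ⊞ and collapse double inv
  Cancel:  j cancels
  Combine occurrences:  inv(b) ⊞ inv(b)
  Rebuild:  h(h(j, b) ⊞ h(j, j), inv(b) ⊞ inv(b))
Right:  inv(inv(j)) ⊞ (inv(j) ⊞ h(inv(b ⊞ inv(b) ⊞ b) ⊞ (e ⊞ inv(b)), h(inv(inv(j)), j) ⊞ h((j ⊞ inv(inv(inv(j)))) ⊞ j, inv(inv(b)))))
  Push inv inside:  distribute inv over ⊞ and collapse double inv
  Cancel inverse pairs:  j cancels
  Combine occurrences:  h(inv(b) ⊞ inv(b), h(j, b) ⊞ h(j, j))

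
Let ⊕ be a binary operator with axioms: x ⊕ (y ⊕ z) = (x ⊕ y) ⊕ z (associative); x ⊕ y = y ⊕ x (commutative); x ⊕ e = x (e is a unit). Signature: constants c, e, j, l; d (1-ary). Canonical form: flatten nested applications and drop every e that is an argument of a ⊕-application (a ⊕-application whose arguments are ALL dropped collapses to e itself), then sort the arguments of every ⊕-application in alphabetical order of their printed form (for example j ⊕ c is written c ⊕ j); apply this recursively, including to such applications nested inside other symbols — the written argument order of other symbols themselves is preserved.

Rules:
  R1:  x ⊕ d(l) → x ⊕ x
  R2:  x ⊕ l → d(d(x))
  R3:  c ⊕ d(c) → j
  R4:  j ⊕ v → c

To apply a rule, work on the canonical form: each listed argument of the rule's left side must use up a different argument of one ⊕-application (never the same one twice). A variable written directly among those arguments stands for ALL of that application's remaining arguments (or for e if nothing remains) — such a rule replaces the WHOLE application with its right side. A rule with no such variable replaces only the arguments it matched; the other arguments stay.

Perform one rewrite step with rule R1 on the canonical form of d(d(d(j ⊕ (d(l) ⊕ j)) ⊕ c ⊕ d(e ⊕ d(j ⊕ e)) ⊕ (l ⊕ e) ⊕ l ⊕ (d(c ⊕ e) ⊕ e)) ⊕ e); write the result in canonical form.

Canonical form:  d(d(c ⊕ d(c) ⊕ d(d(j)) ⊕ d(d(l) ⊕ j ⊕ j) ⊕ l ⊕ l))
Match R1:  consume d(l);  x := j ⊕ j
Every leftover argument binds to the variable; the entire application is replaced.
New term:  d(d(c ⊕ d(c) ⊕ d(d(j)) ⊕ d(j ⊕ j ⊕ j ⊕ j) ⊕ l ⊕ l))

Answer: d(d(c ⊕ d(c) ⊕ d(d(j)) ⊕ d(j ⊕ j ⊕ j ⊕ j) ⊕ l ⊕ l))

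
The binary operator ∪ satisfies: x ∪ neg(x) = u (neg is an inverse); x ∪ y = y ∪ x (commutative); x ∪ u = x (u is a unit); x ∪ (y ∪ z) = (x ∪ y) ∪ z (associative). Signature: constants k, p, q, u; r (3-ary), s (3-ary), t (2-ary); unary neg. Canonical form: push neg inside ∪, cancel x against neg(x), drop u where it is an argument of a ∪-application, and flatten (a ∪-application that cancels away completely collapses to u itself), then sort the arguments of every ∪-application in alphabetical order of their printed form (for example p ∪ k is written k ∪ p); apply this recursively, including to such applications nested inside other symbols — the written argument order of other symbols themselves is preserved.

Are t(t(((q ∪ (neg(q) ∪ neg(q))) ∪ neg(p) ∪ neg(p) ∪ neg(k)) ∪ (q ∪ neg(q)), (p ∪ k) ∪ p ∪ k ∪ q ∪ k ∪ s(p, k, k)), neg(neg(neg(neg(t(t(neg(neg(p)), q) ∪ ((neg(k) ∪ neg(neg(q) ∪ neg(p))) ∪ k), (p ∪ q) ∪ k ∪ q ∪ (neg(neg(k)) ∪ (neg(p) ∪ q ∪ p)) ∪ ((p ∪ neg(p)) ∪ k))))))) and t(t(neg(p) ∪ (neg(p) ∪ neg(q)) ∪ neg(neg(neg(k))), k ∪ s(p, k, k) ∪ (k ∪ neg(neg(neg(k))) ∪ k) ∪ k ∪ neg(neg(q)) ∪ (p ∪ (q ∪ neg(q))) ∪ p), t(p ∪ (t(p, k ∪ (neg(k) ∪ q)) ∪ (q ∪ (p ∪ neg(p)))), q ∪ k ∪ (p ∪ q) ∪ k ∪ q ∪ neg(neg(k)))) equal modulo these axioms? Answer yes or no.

Left:  t(t(((q ∪ (neg(q) ∪ neg(q))) ∪ neg(p) ∪ neg(p) ∪ neg(k)) ∪ (q ∪ neg(q)), (p ∪ k) ∪ p ∪ k ∪ q ∪ k ∪ s(p, k, k)), neg(neg(neg(neg(t(t(neg(neg(p)), q) ∪ ((neg(k) ∪ neg(neg(q) ∪ neg(p))) ∪ k), (p ∪ q) ∪ k ∪ q ∪ (neg(neg(k)) ∪ (neg(p) ∪ q ∪ p)) ∪ ((p ∪ neg(p)) ∪ k)))))))
  Focus inside:  (p ∪ q) ∪ k ∪ q ∪ (neg(neg(k)) ∪ (neg(p) ∪ q ∪ p)) ∪ ((p ∪ neg(p)) ∪ k)
  Push neg inside:  distribute neg over ∪ and collapse double neg
  Collect terms:  p ∪ q ∪ q ∪ q ∪ k ∪ k ∪ k
  Sort:  k ∪ k ∪ k ∪ p ∪ q ∪ q ∪ q
  Rebuild:  t(t(neg(k) ∪ neg(p) ∪ neg(p) ∪ neg(q), k ∪ k ∪ k ∪ p ∪ p ∪ q ∪ s(p, k, k)), t(p ∪ q ∪ t(p, q), k ∪ k ∪ k ∪ p ∪ q ∪ q ∪ q))
Right:  t(t(neg(p) ∪ (neg(p) ∪ neg(q)) ∪ neg(neg(neg(k))), k ∪ s(p, k, k) ∪ (k ∪ neg(neg(neg(k))) ∪ k) ∪ k ∪ neg(neg(q)) ∪ (p ∪ (q ∪ neg(q))) ∪ p), t(p ∪ (t(p, k ∪ (neg(k) ∪ q)) ∪ (q ∪ (p ∪ neg(p)))), q ∪ k ∪ (p ∪ q) ∪ k ∪ q ∪ neg(neg(k))))
  Focus inside:  k ∪ s(p, k, k) ∪ (k ∪ neg(neg(neg(k))) ∪ k) ∪ k ∪ neg(neg(q)) ∪ (p ∪ (q ∪ neg(q))) ∪ p
  Push neg inside:  distribute neg over ∪ and collapse double neg
  Combine occurrences:  k ∪ k ∪ k ∪ s(p, k, k) ∪ q ∪ p ∪ p
  Order the arguments:  k ∪ k ∪ k ∪ p ∪ p ∪ q ∪ s(p, k, k)
  Put back:  t(t(neg(k) ∪ neg(p) ∪ neg(p) ∪ neg(q), k ∪ k ∪ k ∪ p ∪ p ∪ q ∪ s(p, k, k)), t(p ∪ q ∪ t(p, q), k ∪ k ∪ k ∪ p ∪ q ∪ q ∪ q))

Answer: yes — both canonical forms are t(t(neg(k) ∪ neg(p) ∪ neg(p) ∪ neg(q), k ∪ k ∪ k ∪ p ∪ p ∪ q ∪ s(p, k, k)), t(p ∪ q ∪ t(p, q), k ∪ k ∪ k ∪ p ∪ q ∪ q ∪ q))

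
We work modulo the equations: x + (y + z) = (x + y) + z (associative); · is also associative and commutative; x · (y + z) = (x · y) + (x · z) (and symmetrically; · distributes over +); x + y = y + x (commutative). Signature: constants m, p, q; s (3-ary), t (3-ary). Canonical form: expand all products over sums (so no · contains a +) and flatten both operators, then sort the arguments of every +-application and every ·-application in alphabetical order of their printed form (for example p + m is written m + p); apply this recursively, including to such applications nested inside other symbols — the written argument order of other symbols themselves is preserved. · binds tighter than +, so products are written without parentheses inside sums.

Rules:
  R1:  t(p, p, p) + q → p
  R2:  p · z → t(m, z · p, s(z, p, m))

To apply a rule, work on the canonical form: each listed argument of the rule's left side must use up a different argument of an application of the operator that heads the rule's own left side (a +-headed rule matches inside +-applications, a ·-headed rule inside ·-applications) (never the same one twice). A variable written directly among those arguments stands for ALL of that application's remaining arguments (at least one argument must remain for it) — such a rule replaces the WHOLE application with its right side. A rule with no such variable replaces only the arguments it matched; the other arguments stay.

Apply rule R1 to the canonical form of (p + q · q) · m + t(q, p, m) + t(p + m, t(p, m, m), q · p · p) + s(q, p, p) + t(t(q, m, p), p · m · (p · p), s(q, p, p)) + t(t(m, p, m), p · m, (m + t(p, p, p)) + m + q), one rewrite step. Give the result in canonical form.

Canonical form:  m · p + m · q · q + s(q, p, p) + t(m + p, t(p, m, m), p · p · q) + t(q, p, m) + t(t(m, p, m), m · p, m + m + q + t(p, p, p)) + t(t(q, m, p), m · p · p · p, s(q, p, p))
R1 matches:  uses q, t(p, p, p)
Giving:  m · p + m · q · q + s(q, p, p) + t(m + p, t(p, m, m), p · p · q) + t(q, p, m) + t(t(m, p, m), m · p, m + m + p) + t(t(q, m, p), m · p · p · p, s(q, p, p))

Answer: m · p + m · q · q + s(q, p, p) + t(m + p, t(p, m, m), p · p · q) + t(q, p, m) + t(t(m, p, m), m · p, m + m + p) + t(t(q, m, p), m · p · p · p, s(q, p, p))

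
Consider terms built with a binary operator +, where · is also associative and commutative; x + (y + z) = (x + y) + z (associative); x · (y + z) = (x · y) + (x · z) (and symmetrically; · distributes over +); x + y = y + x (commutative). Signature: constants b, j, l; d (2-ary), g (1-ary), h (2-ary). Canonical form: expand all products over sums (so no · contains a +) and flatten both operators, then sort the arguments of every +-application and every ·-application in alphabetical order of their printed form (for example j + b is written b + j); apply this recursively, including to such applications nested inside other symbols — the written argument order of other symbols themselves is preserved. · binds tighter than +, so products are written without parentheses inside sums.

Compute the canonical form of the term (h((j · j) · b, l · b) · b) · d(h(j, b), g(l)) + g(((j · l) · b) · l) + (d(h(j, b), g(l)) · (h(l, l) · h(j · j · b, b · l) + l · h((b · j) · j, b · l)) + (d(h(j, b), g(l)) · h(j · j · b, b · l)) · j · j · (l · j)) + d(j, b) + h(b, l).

Expand products over sums:  b · d(h(j, b), g(l)) · h(b · j · j, b · l) + g(b · j · l · l) + d(h(j, b), g(l)) · h(b · j · j, b · l) · h(l, l) + d(h(j, b), g(l)) · h(b · j · j, b · l) · l + d(h(j, b), g(l)) · h(b · j · j, b · l) · j · j · j · l + d(j, b) + h(b, l)
Sort:  b · d(h(j, b), g(l)) · h(b · j · j, b · l) + d(h(j, b), g(l)) · h(b · j · j, b · l) · h(l, l) + d(h(j, b), g(l)) · h(b · j · j, b · l) · j · j · j · l + d(h(j, b), g(l)) · h(b · j · j, b · l) · l + d(j, b) + g(b · j · l · l) + h(b, l)

Answer: b · d(h(j, b), g(l)) · h(b · j · j, b · l) + d(h(j, b), g(l)) · h(b · j · j, b · l) · h(l, l) + d(h(j, b), g(l)) · h(b · j · j, b · l) · j · j · j · l + d(h(j, b), g(l)) · h(b · j · j, b · l) · l + d(j, b) + g(b · j · l · l) + h(b, l)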